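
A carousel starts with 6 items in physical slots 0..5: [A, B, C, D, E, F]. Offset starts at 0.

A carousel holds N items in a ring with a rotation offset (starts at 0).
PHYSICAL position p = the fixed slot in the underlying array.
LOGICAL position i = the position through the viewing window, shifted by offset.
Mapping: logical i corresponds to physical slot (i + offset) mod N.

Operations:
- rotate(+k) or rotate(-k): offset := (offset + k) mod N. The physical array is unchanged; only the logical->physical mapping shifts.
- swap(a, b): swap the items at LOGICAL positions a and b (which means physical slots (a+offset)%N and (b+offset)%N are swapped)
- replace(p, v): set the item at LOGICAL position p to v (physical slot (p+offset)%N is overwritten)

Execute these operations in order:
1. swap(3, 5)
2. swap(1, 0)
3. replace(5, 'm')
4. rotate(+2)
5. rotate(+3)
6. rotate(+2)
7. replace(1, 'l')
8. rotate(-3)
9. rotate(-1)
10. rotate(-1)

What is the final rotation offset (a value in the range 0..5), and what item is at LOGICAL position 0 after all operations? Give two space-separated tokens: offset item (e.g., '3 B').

After op 1 (swap(3, 5)): offset=0, physical=[A,B,C,F,E,D], logical=[A,B,C,F,E,D]
After op 2 (swap(1, 0)): offset=0, physical=[B,A,C,F,E,D], logical=[B,A,C,F,E,D]
After op 3 (replace(5, 'm')): offset=0, physical=[B,A,C,F,E,m], logical=[B,A,C,F,E,m]
After op 4 (rotate(+2)): offset=2, physical=[B,A,C,F,E,m], logical=[C,F,E,m,B,A]
After op 5 (rotate(+3)): offset=5, physical=[B,A,C,F,E,m], logical=[m,B,A,C,F,E]
After op 6 (rotate(+2)): offset=1, physical=[B,A,C,F,E,m], logical=[A,C,F,E,m,B]
After op 7 (replace(1, 'l')): offset=1, physical=[B,A,l,F,E,m], logical=[A,l,F,E,m,B]
After op 8 (rotate(-3)): offset=4, physical=[B,A,l,F,E,m], logical=[E,m,B,A,l,F]
After op 9 (rotate(-1)): offset=3, physical=[B,A,l,F,E,m], logical=[F,E,m,B,A,l]
After op 10 (rotate(-1)): offset=2, physical=[B,A,l,F,E,m], logical=[l,F,E,m,B,A]

Answer: 2 l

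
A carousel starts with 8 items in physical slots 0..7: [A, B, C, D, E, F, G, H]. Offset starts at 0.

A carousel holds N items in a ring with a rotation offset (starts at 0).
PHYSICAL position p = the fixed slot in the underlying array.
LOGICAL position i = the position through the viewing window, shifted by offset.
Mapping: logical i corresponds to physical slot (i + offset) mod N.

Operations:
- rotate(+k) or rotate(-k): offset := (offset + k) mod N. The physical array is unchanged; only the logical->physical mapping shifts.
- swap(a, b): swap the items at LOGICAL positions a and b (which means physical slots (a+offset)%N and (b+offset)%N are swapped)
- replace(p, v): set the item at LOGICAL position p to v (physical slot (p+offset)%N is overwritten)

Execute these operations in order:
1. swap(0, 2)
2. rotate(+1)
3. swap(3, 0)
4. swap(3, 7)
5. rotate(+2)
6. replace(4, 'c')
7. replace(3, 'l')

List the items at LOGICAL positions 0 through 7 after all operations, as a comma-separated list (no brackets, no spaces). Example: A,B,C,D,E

Answer: D,C,F,l,c,B,E,A

Derivation:
After op 1 (swap(0, 2)): offset=0, physical=[C,B,A,D,E,F,G,H], logical=[C,B,A,D,E,F,G,H]
After op 2 (rotate(+1)): offset=1, physical=[C,B,A,D,E,F,G,H], logical=[B,A,D,E,F,G,H,C]
After op 3 (swap(3, 0)): offset=1, physical=[C,E,A,D,B,F,G,H], logical=[E,A,D,B,F,G,H,C]
After op 4 (swap(3, 7)): offset=1, physical=[B,E,A,D,C,F,G,H], logical=[E,A,D,C,F,G,H,B]
After op 5 (rotate(+2)): offset=3, physical=[B,E,A,D,C,F,G,H], logical=[D,C,F,G,H,B,E,A]
After op 6 (replace(4, 'c')): offset=3, physical=[B,E,A,D,C,F,G,c], logical=[D,C,F,G,c,B,E,A]
After op 7 (replace(3, 'l')): offset=3, physical=[B,E,A,D,C,F,l,c], logical=[D,C,F,l,c,B,E,A]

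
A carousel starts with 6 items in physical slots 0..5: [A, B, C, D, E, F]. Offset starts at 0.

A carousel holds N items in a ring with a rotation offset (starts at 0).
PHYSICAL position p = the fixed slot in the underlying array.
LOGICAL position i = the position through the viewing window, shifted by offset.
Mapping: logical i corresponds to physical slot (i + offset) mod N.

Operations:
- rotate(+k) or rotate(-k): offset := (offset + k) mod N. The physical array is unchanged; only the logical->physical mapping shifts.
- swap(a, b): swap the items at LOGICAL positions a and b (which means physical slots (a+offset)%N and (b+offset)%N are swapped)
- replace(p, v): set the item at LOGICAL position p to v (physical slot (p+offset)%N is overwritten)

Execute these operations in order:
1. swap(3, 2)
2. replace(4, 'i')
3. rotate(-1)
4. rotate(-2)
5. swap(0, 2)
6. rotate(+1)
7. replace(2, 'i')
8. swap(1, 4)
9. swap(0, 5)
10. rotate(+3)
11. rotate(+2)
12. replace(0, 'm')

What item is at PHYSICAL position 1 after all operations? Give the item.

Answer: B

Derivation:
After op 1 (swap(3, 2)): offset=0, physical=[A,B,D,C,E,F], logical=[A,B,D,C,E,F]
After op 2 (replace(4, 'i')): offset=0, physical=[A,B,D,C,i,F], logical=[A,B,D,C,i,F]
After op 3 (rotate(-1)): offset=5, physical=[A,B,D,C,i,F], logical=[F,A,B,D,C,i]
After op 4 (rotate(-2)): offset=3, physical=[A,B,D,C,i,F], logical=[C,i,F,A,B,D]
After op 5 (swap(0, 2)): offset=3, physical=[A,B,D,F,i,C], logical=[F,i,C,A,B,D]
After op 6 (rotate(+1)): offset=4, physical=[A,B,D,F,i,C], logical=[i,C,A,B,D,F]
After op 7 (replace(2, 'i')): offset=4, physical=[i,B,D,F,i,C], logical=[i,C,i,B,D,F]
After op 8 (swap(1, 4)): offset=4, physical=[i,B,C,F,i,D], logical=[i,D,i,B,C,F]
After op 9 (swap(0, 5)): offset=4, physical=[i,B,C,i,F,D], logical=[F,D,i,B,C,i]
After op 10 (rotate(+3)): offset=1, physical=[i,B,C,i,F,D], logical=[B,C,i,F,D,i]
After op 11 (rotate(+2)): offset=3, physical=[i,B,C,i,F,D], logical=[i,F,D,i,B,C]
After op 12 (replace(0, 'm')): offset=3, physical=[i,B,C,m,F,D], logical=[m,F,D,i,B,C]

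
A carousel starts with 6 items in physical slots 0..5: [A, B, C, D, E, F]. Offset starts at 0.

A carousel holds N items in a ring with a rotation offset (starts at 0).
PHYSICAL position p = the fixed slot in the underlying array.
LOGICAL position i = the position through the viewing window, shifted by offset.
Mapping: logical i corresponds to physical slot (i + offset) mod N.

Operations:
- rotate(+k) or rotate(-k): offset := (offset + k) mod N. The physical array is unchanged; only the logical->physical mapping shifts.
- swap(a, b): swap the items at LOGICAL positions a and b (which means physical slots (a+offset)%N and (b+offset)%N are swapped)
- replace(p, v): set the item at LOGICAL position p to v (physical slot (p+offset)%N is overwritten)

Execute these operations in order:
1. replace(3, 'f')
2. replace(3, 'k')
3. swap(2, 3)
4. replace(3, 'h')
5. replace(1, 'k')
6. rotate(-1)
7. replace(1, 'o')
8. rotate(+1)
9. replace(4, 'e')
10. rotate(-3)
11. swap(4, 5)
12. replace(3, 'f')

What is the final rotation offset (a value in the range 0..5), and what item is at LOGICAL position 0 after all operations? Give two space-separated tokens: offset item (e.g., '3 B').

After op 1 (replace(3, 'f')): offset=0, physical=[A,B,C,f,E,F], logical=[A,B,C,f,E,F]
After op 2 (replace(3, 'k')): offset=0, physical=[A,B,C,k,E,F], logical=[A,B,C,k,E,F]
After op 3 (swap(2, 3)): offset=0, physical=[A,B,k,C,E,F], logical=[A,B,k,C,E,F]
After op 4 (replace(3, 'h')): offset=0, physical=[A,B,k,h,E,F], logical=[A,B,k,h,E,F]
After op 5 (replace(1, 'k')): offset=0, physical=[A,k,k,h,E,F], logical=[A,k,k,h,E,F]
After op 6 (rotate(-1)): offset=5, physical=[A,k,k,h,E,F], logical=[F,A,k,k,h,E]
After op 7 (replace(1, 'o')): offset=5, physical=[o,k,k,h,E,F], logical=[F,o,k,k,h,E]
After op 8 (rotate(+1)): offset=0, physical=[o,k,k,h,E,F], logical=[o,k,k,h,E,F]
After op 9 (replace(4, 'e')): offset=0, physical=[o,k,k,h,e,F], logical=[o,k,k,h,e,F]
After op 10 (rotate(-3)): offset=3, physical=[o,k,k,h,e,F], logical=[h,e,F,o,k,k]
After op 11 (swap(4, 5)): offset=3, physical=[o,k,k,h,e,F], logical=[h,e,F,o,k,k]
After op 12 (replace(3, 'f')): offset=3, physical=[f,k,k,h,e,F], logical=[h,e,F,f,k,k]

Answer: 3 h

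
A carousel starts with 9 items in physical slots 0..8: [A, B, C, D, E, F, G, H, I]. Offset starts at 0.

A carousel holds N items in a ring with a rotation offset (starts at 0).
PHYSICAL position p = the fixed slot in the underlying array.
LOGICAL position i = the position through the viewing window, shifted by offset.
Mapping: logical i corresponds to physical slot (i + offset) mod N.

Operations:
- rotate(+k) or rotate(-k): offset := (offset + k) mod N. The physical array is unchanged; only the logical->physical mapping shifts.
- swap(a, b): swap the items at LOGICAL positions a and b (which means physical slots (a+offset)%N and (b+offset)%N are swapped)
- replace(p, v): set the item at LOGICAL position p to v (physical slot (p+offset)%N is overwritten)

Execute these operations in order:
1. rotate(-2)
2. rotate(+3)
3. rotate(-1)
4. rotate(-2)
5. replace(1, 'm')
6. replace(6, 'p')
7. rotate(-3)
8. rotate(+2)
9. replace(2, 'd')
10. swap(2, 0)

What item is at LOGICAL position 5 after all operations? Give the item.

Answer: C

Derivation:
After op 1 (rotate(-2)): offset=7, physical=[A,B,C,D,E,F,G,H,I], logical=[H,I,A,B,C,D,E,F,G]
After op 2 (rotate(+3)): offset=1, physical=[A,B,C,D,E,F,G,H,I], logical=[B,C,D,E,F,G,H,I,A]
After op 3 (rotate(-1)): offset=0, physical=[A,B,C,D,E,F,G,H,I], logical=[A,B,C,D,E,F,G,H,I]
After op 4 (rotate(-2)): offset=7, physical=[A,B,C,D,E,F,G,H,I], logical=[H,I,A,B,C,D,E,F,G]
After op 5 (replace(1, 'm')): offset=7, physical=[A,B,C,D,E,F,G,H,m], logical=[H,m,A,B,C,D,E,F,G]
After op 6 (replace(6, 'p')): offset=7, physical=[A,B,C,D,p,F,G,H,m], logical=[H,m,A,B,C,D,p,F,G]
After op 7 (rotate(-3)): offset=4, physical=[A,B,C,D,p,F,G,H,m], logical=[p,F,G,H,m,A,B,C,D]
After op 8 (rotate(+2)): offset=6, physical=[A,B,C,D,p,F,G,H,m], logical=[G,H,m,A,B,C,D,p,F]
After op 9 (replace(2, 'd')): offset=6, physical=[A,B,C,D,p,F,G,H,d], logical=[G,H,d,A,B,C,D,p,F]
After op 10 (swap(2, 0)): offset=6, physical=[A,B,C,D,p,F,d,H,G], logical=[d,H,G,A,B,C,D,p,F]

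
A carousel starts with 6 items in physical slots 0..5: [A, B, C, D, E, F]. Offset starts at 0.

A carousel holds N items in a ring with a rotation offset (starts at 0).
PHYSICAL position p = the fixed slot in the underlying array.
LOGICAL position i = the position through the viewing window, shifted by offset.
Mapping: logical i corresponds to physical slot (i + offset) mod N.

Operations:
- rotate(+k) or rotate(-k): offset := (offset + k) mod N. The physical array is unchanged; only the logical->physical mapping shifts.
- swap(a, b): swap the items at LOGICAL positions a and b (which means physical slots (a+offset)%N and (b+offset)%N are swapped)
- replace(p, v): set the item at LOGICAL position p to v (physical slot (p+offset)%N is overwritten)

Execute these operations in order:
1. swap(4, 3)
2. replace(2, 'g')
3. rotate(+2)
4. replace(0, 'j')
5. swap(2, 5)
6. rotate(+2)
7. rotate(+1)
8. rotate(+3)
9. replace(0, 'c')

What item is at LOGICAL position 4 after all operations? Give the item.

Answer: A

Derivation:
After op 1 (swap(4, 3)): offset=0, physical=[A,B,C,E,D,F], logical=[A,B,C,E,D,F]
After op 2 (replace(2, 'g')): offset=0, physical=[A,B,g,E,D,F], logical=[A,B,g,E,D,F]
After op 3 (rotate(+2)): offset=2, physical=[A,B,g,E,D,F], logical=[g,E,D,F,A,B]
After op 4 (replace(0, 'j')): offset=2, physical=[A,B,j,E,D,F], logical=[j,E,D,F,A,B]
After op 5 (swap(2, 5)): offset=2, physical=[A,D,j,E,B,F], logical=[j,E,B,F,A,D]
After op 6 (rotate(+2)): offset=4, physical=[A,D,j,E,B,F], logical=[B,F,A,D,j,E]
After op 7 (rotate(+1)): offset=5, physical=[A,D,j,E,B,F], logical=[F,A,D,j,E,B]
After op 8 (rotate(+3)): offset=2, physical=[A,D,j,E,B,F], logical=[j,E,B,F,A,D]
After op 9 (replace(0, 'c')): offset=2, physical=[A,D,c,E,B,F], logical=[c,E,B,F,A,D]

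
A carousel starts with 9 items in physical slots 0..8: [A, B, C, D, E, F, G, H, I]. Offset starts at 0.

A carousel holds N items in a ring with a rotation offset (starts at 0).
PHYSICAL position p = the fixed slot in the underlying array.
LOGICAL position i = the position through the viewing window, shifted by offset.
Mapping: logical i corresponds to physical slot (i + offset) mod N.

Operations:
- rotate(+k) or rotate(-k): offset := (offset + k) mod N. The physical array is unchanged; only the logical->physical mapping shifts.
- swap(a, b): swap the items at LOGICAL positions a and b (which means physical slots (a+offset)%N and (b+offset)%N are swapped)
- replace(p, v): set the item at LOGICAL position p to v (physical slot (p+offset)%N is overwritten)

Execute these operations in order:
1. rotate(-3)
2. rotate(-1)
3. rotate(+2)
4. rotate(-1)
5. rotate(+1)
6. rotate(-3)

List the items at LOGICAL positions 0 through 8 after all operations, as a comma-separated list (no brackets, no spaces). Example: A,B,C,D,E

Answer: E,F,G,H,I,A,B,C,D

Derivation:
After op 1 (rotate(-3)): offset=6, physical=[A,B,C,D,E,F,G,H,I], logical=[G,H,I,A,B,C,D,E,F]
After op 2 (rotate(-1)): offset=5, physical=[A,B,C,D,E,F,G,H,I], logical=[F,G,H,I,A,B,C,D,E]
After op 3 (rotate(+2)): offset=7, physical=[A,B,C,D,E,F,G,H,I], logical=[H,I,A,B,C,D,E,F,G]
After op 4 (rotate(-1)): offset=6, physical=[A,B,C,D,E,F,G,H,I], logical=[G,H,I,A,B,C,D,E,F]
After op 5 (rotate(+1)): offset=7, physical=[A,B,C,D,E,F,G,H,I], logical=[H,I,A,B,C,D,E,F,G]
After op 6 (rotate(-3)): offset=4, physical=[A,B,C,D,E,F,G,H,I], logical=[E,F,G,H,I,A,B,C,D]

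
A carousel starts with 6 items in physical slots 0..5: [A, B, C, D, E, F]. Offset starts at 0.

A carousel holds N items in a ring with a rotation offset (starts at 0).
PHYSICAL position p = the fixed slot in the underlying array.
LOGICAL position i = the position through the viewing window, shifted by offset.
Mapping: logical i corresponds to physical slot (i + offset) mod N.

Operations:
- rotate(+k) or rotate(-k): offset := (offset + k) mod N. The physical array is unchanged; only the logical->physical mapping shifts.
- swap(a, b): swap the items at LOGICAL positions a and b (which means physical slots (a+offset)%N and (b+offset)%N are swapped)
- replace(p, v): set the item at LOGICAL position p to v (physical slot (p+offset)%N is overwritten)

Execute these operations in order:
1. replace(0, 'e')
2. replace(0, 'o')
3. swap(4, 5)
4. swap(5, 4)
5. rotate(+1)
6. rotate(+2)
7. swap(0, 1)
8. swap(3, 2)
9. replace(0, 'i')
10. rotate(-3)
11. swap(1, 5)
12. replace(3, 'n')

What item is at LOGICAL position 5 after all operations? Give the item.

After op 1 (replace(0, 'e')): offset=0, physical=[e,B,C,D,E,F], logical=[e,B,C,D,E,F]
After op 2 (replace(0, 'o')): offset=0, physical=[o,B,C,D,E,F], logical=[o,B,C,D,E,F]
After op 3 (swap(4, 5)): offset=0, physical=[o,B,C,D,F,E], logical=[o,B,C,D,F,E]
After op 4 (swap(5, 4)): offset=0, physical=[o,B,C,D,E,F], logical=[o,B,C,D,E,F]
After op 5 (rotate(+1)): offset=1, physical=[o,B,C,D,E,F], logical=[B,C,D,E,F,o]
After op 6 (rotate(+2)): offset=3, physical=[o,B,C,D,E,F], logical=[D,E,F,o,B,C]
After op 7 (swap(0, 1)): offset=3, physical=[o,B,C,E,D,F], logical=[E,D,F,o,B,C]
After op 8 (swap(3, 2)): offset=3, physical=[F,B,C,E,D,o], logical=[E,D,o,F,B,C]
After op 9 (replace(0, 'i')): offset=3, physical=[F,B,C,i,D,o], logical=[i,D,o,F,B,C]
After op 10 (rotate(-3)): offset=0, physical=[F,B,C,i,D,o], logical=[F,B,C,i,D,o]
After op 11 (swap(1, 5)): offset=0, physical=[F,o,C,i,D,B], logical=[F,o,C,i,D,B]
After op 12 (replace(3, 'n')): offset=0, physical=[F,o,C,n,D,B], logical=[F,o,C,n,D,B]

Answer: B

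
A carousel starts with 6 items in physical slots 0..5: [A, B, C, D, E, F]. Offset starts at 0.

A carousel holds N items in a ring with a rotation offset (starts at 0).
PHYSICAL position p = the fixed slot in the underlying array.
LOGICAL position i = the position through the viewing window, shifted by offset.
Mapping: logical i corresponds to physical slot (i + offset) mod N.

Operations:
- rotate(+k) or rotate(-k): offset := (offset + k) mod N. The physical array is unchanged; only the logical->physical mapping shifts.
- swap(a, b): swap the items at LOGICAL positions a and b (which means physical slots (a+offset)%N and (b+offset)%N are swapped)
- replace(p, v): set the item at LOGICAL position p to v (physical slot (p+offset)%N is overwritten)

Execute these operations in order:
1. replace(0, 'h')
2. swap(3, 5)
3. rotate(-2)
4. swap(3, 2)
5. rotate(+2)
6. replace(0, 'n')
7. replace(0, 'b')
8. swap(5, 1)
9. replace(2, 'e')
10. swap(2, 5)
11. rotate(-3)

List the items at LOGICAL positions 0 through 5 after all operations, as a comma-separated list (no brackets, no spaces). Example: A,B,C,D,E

After op 1 (replace(0, 'h')): offset=0, physical=[h,B,C,D,E,F], logical=[h,B,C,D,E,F]
After op 2 (swap(3, 5)): offset=0, physical=[h,B,C,F,E,D], logical=[h,B,C,F,E,D]
After op 3 (rotate(-2)): offset=4, physical=[h,B,C,F,E,D], logical=[E,D,h,B,C,F]
After op 4 (swap(3, 2)): offset=4, physical=[B,h,C,F,E,D], logical=[E,D,B,h,C,F]
After op 5 (rotate(+2)): offset=0, physical=[B,h,C,F,E,D], logical=[B,h,C,F,E,D]
After op 6 (replace(0, 'n')): offset=0, physical=[n,h,C,F,E,D], logical=[n,h,C,F,E,D]
After op 7 (replace(0, 'b')): offset=0, physical=[b,h,C,F,E,D], logical=[b,h,C,F,E,D]
After op 8 (swap(5, 1)): offset=0, physical=[b,D,C,F,E,h], logical=[b,D,C,F,E,h]
After op 9 (replace(2, 'e')): offset=0, physical=[b,D,e,F,E,h], logical=[b,D,e,F,E,h]
After op 10 (swap(2, 5)): offset=0, physical=[b,D,h,F,E,e], logical=[b,D,h,F,E,e]
After op 11 (rotate(-3)): offset=3, physical=[b,D,h,F,E,e], logical=[F,E,e,b,D,h]

Answer: F,E,e,b,D,h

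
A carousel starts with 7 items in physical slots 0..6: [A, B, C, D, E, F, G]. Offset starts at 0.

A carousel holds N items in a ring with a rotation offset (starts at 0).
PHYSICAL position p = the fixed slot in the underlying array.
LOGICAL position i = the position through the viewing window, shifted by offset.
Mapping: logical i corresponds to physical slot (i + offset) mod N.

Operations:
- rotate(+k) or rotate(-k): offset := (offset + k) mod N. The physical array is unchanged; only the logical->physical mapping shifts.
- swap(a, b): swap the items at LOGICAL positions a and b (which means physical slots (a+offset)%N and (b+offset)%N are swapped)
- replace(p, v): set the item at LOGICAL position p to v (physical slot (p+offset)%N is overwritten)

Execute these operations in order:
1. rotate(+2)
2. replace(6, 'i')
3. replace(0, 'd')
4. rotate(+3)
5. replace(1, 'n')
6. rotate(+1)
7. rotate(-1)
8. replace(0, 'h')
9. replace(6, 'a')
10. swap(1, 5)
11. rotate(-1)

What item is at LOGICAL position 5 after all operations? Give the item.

Answer: d

Derivation:
After op 1 (rotate(+2)): offset=2, physical=[A,B,C,D,E,F,G], logical=[C,D,E,F,G,A,B]
After op 2 (replace(6, 'i')): offset=2, physical=[A,i,C,D,E,F,G], logical=[C,D,E,F,G,A,i]
After op 3 (replace(0, 'd')): offset=2, physical=[A,i,d,D,E,F,G], logical=[d,D,E,F,G,A,i]
After op 4 (rotate(+3)): offset=5, physical=[A,i,d,D,E,F,G], logical=[F,G,A,i,d,D,E]
After op 5 (replace(1, 'n')): offset=5, physical=[A,i,d,D,E,F,n], logical=[F,n,A,i,d,D,E]
After op 6 (rotate(+1)): offset=6, physical=[A,i,d,D,E,F,n], logical=[n,A,i,d,D,E,F]
After op 7 (rotate(-1)): offset=5, physical=[A,i,d,D,E,F,n], logical=[F,n,A,i,d,D,E]
After op 8 (replace(0, 'h')): offset=5, physical=[A,i,d,D,E,h,n], logical=[h,n,A,i,d,D,E]
After op 9 (replace(6, 'a')): offset=5, physical=[A,i,d,D,a,h,n], logical=[h,n,A,i,d,D,a]
After op 10 (swap(1, 5)): offset=5, physical=[A,i,d,n,a,h,D], logical=[h,D,A,i,d,n,a]
After op 11 (rotate(-1)): offset=4, physical=[A,i,d,n,a,h,D], logical=[a,h,D,A,i,d,n]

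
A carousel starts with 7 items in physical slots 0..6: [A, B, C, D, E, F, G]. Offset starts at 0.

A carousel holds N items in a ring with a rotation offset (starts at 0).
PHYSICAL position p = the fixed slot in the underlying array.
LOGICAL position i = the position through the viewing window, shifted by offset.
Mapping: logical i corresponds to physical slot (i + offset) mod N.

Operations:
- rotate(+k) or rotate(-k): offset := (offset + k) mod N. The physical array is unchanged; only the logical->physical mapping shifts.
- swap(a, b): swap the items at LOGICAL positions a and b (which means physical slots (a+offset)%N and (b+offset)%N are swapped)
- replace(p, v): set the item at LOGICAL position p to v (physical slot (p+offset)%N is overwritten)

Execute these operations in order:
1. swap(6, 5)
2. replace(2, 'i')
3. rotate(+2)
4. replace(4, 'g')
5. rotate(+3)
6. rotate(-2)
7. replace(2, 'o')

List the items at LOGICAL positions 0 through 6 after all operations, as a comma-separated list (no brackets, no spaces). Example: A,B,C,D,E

Answer: D,E,o,g,A,B,i

Derivation:
After op 1 (swap(6, 5)): offset=0, physical=[A,B,C,D,E,G,F], logical=[A,B,C,D,E,G,F]
After op 2 (replace(2, 'i')): offset=0, physical=[A,B,i,D,E,G,F], logical=[A,B,i,D,E,G,F]
After op 3 (rotate(+2)): offset=2, physical=[A,B,i,D,E,G,F], logical=[i,D,E,G,F,A,B]
After op 4 (replace(4, 'g')): offset=2, physical=[A,B,i,D,E,G,g], logical=[i,D,E,G,g,A,B]
After op 5 (rotate(+3)): offset=5, physical=[A,B,i,D,E,G,g], logical=[G,g,A,B,i,D,E]
After op 6 (rotate(-2)): offset=3, physical=[A,B,i,D,E,G,g], logical=[D,E,G,g,A,B,i]
After op 7 (replace(2, 'o')): offset=3, physical=[A,B,i,D,E,o,g], logical=[D,E,o,g,A,B,i]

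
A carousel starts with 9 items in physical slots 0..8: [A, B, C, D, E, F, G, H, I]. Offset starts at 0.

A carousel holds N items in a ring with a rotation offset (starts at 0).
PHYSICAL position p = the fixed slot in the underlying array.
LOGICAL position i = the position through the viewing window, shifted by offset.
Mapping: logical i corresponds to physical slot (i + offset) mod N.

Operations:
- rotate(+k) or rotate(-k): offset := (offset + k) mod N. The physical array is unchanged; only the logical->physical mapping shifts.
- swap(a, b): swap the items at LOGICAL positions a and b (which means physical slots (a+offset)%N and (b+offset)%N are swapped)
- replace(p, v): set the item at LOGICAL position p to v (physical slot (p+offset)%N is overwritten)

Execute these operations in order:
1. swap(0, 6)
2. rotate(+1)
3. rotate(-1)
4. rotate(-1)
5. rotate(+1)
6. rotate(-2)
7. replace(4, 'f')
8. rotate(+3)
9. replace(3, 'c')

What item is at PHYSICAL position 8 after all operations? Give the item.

After op 1 (swap(0, 6)): offset=0, physical=[G,B,C,D,E,F,A,H,I], logical=[G,B,C,D,E,F,A,H,I]
After op 2 (rotate(+1)): offset=1, physical=[G,B,C,D,E,F,A,H,I], logical=[B,C,D,E,F,A,H,I,G]
After op 3 (rotate(-1)): offset=0, physical=[G,B,C,D,E,F,A,H,I], logical=[G,B,C,D,E,F,A,H,I]
After op 4 (rotate(-1)): offset=8, physical=[G,B,C,D,E,F,A,H,I], logical=[I,G,B,C,D,E,F,A,H]
After op 5 (rotate(+1)): offset=0, physical=[G,B,C,D,E,F,A,H,I], logical=[G,B,C,D,E,F,A,H,I]
After op 6 (rotate(-2)): offset=7, physical=[G,B,C,D,E,F,A,H,I], logical=[H,I,G,B,C,D,E,F,A]
After op 7 (replace(4, 'f')): offset=7, physical=[G,B,f,D,E,F,A,H,I], logical=[H,I,G,B,f,D,E,F,A]
After op 8 (rotate(+3)): offset=1, physical=[G,B,f,D,E,F,A,H,I], logical=[B,f,D,E,F,A,H,I,G]
After op 9 (replace(3, 'c')): offset=1, physical=[G,B,f,D,c,F,A,H,I], logical=[B,f,D,c,F,A,H,I,G]

Answer: I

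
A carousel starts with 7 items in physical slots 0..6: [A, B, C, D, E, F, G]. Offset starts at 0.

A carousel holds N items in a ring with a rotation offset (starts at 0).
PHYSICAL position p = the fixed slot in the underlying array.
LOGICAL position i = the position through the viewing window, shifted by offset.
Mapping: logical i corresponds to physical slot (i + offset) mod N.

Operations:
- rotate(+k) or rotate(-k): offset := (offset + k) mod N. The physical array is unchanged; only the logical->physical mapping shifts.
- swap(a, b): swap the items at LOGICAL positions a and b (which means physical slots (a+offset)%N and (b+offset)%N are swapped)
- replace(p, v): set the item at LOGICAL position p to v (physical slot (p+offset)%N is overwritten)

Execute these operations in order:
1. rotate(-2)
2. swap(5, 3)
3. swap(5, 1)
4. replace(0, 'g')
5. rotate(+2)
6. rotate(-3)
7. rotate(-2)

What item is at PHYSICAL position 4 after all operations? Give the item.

After op 1 (rotate(-2)): offset=5, physical=[A,B,C,D,E,F,G], logical=[F,G,A,B,C,D,E]
After op 2 (swap(5, 3)): offset=5, physical=[A,D,C,B,E,F,G], logical=[F,G,A,D,C,B,E]
After op 3 (swap(5, 1)): offset=5, physical=[A,D,C,G,E,F,B], logical=[F,B,A,D,C,G,E]
After op 4 (replace(0, 'g')): offset=5, physical=[A,D,C,G,E,g,B], logical=[g,B,A,D,C,G,E]
After op 5 (rotate(+2)): offset=0, physical=[A,D,C,G,E,g,B], logical=[A,D,C,G,E,g,B]
After op 6 (rotate(-3)): offset=4, physical=[A,D,C,G,E,g,B], logical=[E,g,B,A,D,C,G]
After op 7 (rotate(-2)): offset=2, physical=[A,D,C,G,E,g,B], logical=[C,G,E,g,B,A,D]

Answer: E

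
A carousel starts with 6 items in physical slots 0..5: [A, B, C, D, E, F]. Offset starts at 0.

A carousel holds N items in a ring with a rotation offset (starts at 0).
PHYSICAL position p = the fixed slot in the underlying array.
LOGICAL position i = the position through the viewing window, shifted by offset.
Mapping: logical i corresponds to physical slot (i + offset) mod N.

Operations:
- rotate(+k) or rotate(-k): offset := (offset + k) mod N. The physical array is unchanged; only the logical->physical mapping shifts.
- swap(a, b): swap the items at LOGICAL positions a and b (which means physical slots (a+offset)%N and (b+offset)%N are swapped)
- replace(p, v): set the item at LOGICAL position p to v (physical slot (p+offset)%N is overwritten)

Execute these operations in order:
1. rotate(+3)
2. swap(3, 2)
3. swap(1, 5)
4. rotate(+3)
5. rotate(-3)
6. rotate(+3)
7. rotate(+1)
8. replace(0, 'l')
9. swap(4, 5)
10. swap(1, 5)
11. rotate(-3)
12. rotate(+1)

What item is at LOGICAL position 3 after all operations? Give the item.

Answer: A

Derivation:
After op 1 (rotate(+3)): offset=3, physical=[A,B,C,D,E,F], logical=[D,E,F,A,B,C]
After op 2 (swap(3, 2)): offset=3, physical=[F,B,C,D,E,A], logical=[D,E,A,F,B,C]
After op 3 (swap(1, 5)): offset=3, physical=[F,B,E,D,C,A], logical=[D,C,A,F,B,E]
After op 4 (rotate(+3)): offset=0, physical=[F,B,E,D,C,A], logical=[F,B,E,D,C,A]
After op 5 (rotate(-3)): offset=3, physical=[F,B,E,D,C,A], logical=[D,C,A,F,B,E]
After op 6 (rotate(+3)): offset=0, physical=[F,B,E,D,C,A], logical=[F,B,E,D,C,A]
After op 7 (rotate(+1)): offset=1, physical=[F,B,E,D,C,A], logical=[B,E,D,C,A,F]
After op 8 (replace(0, 'l')): offset=1, physical=[F,l,E,D,C,A], logical=[l,E,D,C,A,F]
After op 9 (swap(4, 5)): offset=1, physical=[A,l,E,D,C,F], logical=[l,E,D,C,F,A]
After op 10 (swap(1, 5)): offset=1, physical=[E,l,A,D,C,F], logical=[l,A,D,C,F,E]
After op 11 (rotate(-3)): offset=4, physical=[E,l,A,D,C,F], logical=[C,F,E,l,A,D]
After op 12 (rotate(+1)): offset=5, physical=[E,l,A,D,C,F], logical=[F,E,l,A,D,C]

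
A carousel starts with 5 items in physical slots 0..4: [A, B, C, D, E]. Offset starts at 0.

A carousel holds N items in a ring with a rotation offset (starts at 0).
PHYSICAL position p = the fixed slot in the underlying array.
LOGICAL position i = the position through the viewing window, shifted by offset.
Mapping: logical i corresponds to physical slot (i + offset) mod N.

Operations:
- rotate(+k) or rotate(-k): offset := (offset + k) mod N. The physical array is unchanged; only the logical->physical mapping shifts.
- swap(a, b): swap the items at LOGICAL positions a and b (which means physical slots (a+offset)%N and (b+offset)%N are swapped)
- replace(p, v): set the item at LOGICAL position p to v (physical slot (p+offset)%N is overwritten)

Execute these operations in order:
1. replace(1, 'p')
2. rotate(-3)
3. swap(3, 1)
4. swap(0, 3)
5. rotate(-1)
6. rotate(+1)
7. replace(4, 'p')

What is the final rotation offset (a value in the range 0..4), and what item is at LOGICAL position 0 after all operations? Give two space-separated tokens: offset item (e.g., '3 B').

After op 1 (replace(1, 'p')): offset=0, physical=[A,p,C,D,E], logical=[A,p,C,D,E]
After op 2 (rotate(-3)): offset=2, physical=[A,p,C,D,E], logical=[C,D,E,A,p]
After op 3 (swap(3, 1)): offset=2, physical=[D,p,C,A,E], logical=[C,A,E,D,p]
After op 4 (swap(0, 3)): offset=2, physical=[C,p,D,A,E], logical=[D,A,E,C,p]
After op 5 (rotate(-1)): offset=1, physical=[C,p,D,A,E], logical=[p,D,A,E,C]
After op 6 (rotate(+1)): offset=2, physical=[C,p,D,A,E], logical=[D,A,E,C,p]
After op 7 (replace(4, 'p')): offset=2, physical=[C,p,D,A,E], logical=[D,A,E,C,p]

Answer: 2 D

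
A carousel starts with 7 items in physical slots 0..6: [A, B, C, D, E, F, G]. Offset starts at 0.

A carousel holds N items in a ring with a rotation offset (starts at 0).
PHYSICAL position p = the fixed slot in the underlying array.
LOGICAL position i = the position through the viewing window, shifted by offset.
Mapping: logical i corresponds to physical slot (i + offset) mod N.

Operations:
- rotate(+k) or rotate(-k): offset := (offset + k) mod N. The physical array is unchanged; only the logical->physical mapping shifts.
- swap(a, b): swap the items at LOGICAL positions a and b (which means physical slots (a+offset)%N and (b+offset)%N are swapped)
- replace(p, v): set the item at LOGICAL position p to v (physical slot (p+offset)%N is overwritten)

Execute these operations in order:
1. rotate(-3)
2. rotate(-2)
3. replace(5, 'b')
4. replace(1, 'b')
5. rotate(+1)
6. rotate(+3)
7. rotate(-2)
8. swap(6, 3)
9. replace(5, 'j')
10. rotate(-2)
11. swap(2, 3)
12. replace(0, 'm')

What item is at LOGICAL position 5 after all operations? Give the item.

Answer: b

Derivation:
After op 1 (rotate(-3)): offset=4, physical=[A,B,C,D,E,F,G], logical=[E,F,G,A,B,C,D]
After op 2 (rotate(-2)): offset=2, physical=[A,B,C,D,E,F,G], logical=[C,D,E,F,G,A,B]
After op 3 (replace(5, 'b')): offset=2, physical=[b,B,C,D,E,F,G], logical=[C,D,E,F,G,b,B]
After op 4 (replace(1, 'b')): offset=2, physical=[b,B,C,b,E,F,G], logical=[C,b,E,F,G,b,B]
After op 5 (rotate(+1)): offset=3, physical=[b,B,C,b,E,F,G], logical=[b,E,F,G,b,B,C]
After op 6 (rotate(+3)): offset=6, physical=[b,B,C,b,E,F,G], logical=[G,b,B,C,b,E,F]
After op 7 (rotate(-2)): offset=4, physical=[b,B,C,b,E,F,G], logical=[E,F,G,b,B,C,b]
After op 8 (swap(6, 3)): offset=4, physical=[b,B,C,b,E,F,G], logical=[E,F,G,b,B,C,b]
After op 9 (replace(5, 'j')): offset=4, physical=[b,B,j,b,E,F,G], logical=[E,F,G,b,B,j,b]
After op 10 (rotate(-2)): offset=2, physical=[b,B,j,b,E,F,G], logical=[j,b,E,F,G,b,B]
After op 11 (swap(2, 3)): offset=2, physical=[b,B,j,b,F,E,G], logical=[j,b,F,E,G,b,B]
After op 12 (replace(0, 'm')): offset=2, physical=[b,B,m,b,F,E,G], logical=[m,b,F,E,G,b,B]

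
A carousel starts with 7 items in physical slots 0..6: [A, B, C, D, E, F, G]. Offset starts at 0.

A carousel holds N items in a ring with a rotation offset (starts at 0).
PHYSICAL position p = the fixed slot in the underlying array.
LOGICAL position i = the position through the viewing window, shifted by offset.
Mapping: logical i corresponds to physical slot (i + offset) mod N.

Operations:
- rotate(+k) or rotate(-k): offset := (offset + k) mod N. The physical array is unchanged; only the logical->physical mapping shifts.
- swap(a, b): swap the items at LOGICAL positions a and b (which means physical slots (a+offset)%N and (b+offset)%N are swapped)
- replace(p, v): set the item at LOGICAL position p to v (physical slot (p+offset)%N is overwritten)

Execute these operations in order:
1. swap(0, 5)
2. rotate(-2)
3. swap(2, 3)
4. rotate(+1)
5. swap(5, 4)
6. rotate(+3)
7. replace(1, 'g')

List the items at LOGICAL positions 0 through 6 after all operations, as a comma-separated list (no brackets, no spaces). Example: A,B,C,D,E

After op 1 (swap(0, 5)): offset=0, physical=[F,B,C,D,E,A,G], logical=[F,B,C,D,E,A,G]
After op 2 (rotate(-2)): offset=5, physical=[F,B,C,D,E,A,G], logical=[A,G,F,B,C,D,E]
After op 3 (swap(2, 3)): offset=5, physical=[B,F,C,D,E,A,G], logical=[A,G,B,F,C,D,E]
After op 4 (rotate(+1)): offset=6, physical=[B,F,C,D,E,A,G], logical=[G,B,F,C,D,E,A]
After op 5 (swap(5, 4)): offset=6, physical=[B,F,C,E,D,A,G], logical=[G,B,F,C,E,D,A]
After op 6 (rotate(+3)): offset=2, physical=[B,F,C,E,D,A,G], logical=[C,E,D,A,G,B,F]
After op 7 (replace(1, 'g')): offset=2, physical=[B,F,C,g,D,A,G], logical=[C,g,D,A,G,B,F]

Answer: C,g,D,A,G,B,F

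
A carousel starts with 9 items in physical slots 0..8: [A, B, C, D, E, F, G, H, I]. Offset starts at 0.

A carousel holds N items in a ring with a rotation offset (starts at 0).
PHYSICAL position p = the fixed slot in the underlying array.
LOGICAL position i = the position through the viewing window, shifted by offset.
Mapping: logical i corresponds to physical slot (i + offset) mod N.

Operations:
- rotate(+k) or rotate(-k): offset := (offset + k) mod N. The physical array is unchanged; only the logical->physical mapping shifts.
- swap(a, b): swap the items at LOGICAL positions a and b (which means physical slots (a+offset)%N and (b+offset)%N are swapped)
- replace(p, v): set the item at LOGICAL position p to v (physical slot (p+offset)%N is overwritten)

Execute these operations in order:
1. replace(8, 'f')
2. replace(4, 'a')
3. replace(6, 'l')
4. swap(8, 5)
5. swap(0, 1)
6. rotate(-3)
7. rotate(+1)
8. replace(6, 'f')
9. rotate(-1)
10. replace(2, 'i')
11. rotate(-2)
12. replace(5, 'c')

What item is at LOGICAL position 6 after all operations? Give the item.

After op 1 (replace(8, 'f')): offset=0, physical=[A,B,C,D,E,F,G,H,f], logical=[A,B,C,D,E,F,G,H,f]
After op 2 (replace(4, 'a')): offset=0, physical=[A,B,C,D,a,F,G,H,f], logical=[A,B,C,D,a,F,G,H,f]
After op 3 (replace(6, 'l')): offset=0, physical=[A,B,C,D,a,F,l,H,f], logical=[A,B,C,D,a,F,l,H,f]
After op 4 (swap(8, 5)): offset=0, physical=[A,B,C,D,a,f,l,H,F], logical=[A,B,C,D,a,f,l,H,F]
After op 5 (swap(0, 1)): offset=0, physical=[B,A,C,D,a,f,l,H,F], logical=[B,A,C,D,a,f,l,H,F]
After op 6 (rotate(-3)): offset=6, physical=[B,A,C,D,a,f,l,H,F], logical=[l,H,F,B,A,C,D,a,f]
After op 7 (rotate(+1)): offset=7, physical=[B,A,C,D,a,f,l,H,F], logical=[H,F,B,A,C,D,a,f,l]
After op 8 (replace(6, 'f')): offset=7, physical=[B,A,C,D,f,f,l,H,F], logical=[H,F,B,A,C,D,f,f,l]
After op 9 (rotate(-1)): offset=6, physical=[B,A,C,D,f,f,l,H,F], logical=[l,H,F,B,A,C,D,f,f]
After op 10 (replace(2, 'i')): offset=6, physical=[B,A,C,D,f,f,l,H,i], logical=[l,H,i,B,A,C,D,f,f]
After op 11 (rotate(-2)): offset=4, physical=[B,A,C,D,f,f,l,H,i], logical=[f,f,l,H,i,B,A,C,D]
After op 12 (replace(5, 'c')): offset=4, physical=[c,A,C,D,f,f,l,H,i], logical=[f,f,l,H,i,c,A,C,D]

Answer: A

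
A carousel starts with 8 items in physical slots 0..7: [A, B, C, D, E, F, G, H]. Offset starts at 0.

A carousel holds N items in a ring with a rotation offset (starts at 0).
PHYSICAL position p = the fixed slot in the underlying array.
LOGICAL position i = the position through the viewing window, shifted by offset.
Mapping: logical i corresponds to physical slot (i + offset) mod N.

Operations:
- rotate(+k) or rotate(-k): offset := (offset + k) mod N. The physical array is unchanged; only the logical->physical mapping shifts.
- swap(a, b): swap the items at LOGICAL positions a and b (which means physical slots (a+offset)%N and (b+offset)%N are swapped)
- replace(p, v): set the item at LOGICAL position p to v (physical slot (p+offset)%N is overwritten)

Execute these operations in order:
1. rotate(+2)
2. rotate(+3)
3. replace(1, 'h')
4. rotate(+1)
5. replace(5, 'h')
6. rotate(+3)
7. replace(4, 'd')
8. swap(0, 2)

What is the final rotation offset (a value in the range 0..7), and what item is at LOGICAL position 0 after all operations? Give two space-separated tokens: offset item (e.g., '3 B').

After op 1 (rotate(+2)): offset=2, physical=[A,B,C,D,E,F,G,H], logical=[C,D,E,F,G,H,A,B]
After op 2 (rotate(+3)): offset=5, physical=[A,B,C,D,E,F,G,H], logical=[F,G,H,A,B,C,D,E]
After op 3 (replace(1, 'h')): offset=5, physical=[A,B,C,D,E,F,h,H], logical=[F,h,H,A,B,C,D,E]
After op 4 (rotate(+1)): offset=6, physical=[A,B,C,D,E,F,h,H], logical=[h,H,A,B,C,D,E,F]
After op 5 (replace(5, 'h')): offset=6, physical=[A,B,C,h,E,F,h,H], logical=[h,H,A,B,C,h,E,F]
After op 6 (rotate(+3)): offset=1, physical=[A,B,C,h,E,F,h,H], logical=[B,C,h,E,F,h,H,A]
After op 7 (replace(4, 'd')): offset=1, physical=[A,B,C,h,E,d,h,H], logical=[B,C,h,E,d,h,H,A]
After op 8 (swap(0, 2)): offset=1, physical=[A,h,C,B,E,d,h,H], logical=[h,C,B,E,d,h,H,A]

Answer: 1 h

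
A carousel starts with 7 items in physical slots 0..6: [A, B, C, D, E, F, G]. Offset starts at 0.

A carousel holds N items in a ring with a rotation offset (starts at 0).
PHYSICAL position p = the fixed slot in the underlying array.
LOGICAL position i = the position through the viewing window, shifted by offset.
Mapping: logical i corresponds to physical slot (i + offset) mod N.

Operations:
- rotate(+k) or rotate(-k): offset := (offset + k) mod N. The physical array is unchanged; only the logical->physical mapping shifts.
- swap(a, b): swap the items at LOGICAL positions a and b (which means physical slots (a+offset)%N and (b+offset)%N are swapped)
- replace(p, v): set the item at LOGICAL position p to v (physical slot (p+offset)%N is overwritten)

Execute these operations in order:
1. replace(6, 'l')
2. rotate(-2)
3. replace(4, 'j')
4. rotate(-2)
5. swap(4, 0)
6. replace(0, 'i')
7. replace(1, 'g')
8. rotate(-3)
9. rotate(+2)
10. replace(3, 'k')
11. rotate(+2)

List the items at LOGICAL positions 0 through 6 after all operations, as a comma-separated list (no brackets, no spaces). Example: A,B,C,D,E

After op 1 (replace(6, 'l')): offset=0, physical=[A,B,C,D,E,F,l], logical=[A,B,C,D,E,F,l]
After op 2 (rotate(-2)): offset=5, physical=[A,B,C,D,E,F,l], logical=[F,l,A,B,C,D,E]
After op 3 (replace(4, 'j')): offset=5, physical=[A,B,j,D,E,F,l], logical=[F,l,A,B,j,D,E]
After op 4 (rotate(-2)): offset=3, physical=[A,B,j,D,E,F,l], logical=[D,E,F,l,A,B,j]
After op 5 (swap(4, 0)): offset=3, physical=[D,B,j,A,E,F,l], logical=[A,E,F,l,D,B,j]
After op 6 (replace(0, 'i')): offset=3, physical=[D,B,j,i,E,F,l], logical=[i,E,F,l,D,B,j]
After op 7 (replace(1, 'g')): offset=3, physical=[D,B,j,i,g,F,l], logical=[i,g,F,l,D,B,j]
After op 8 (rotate(-3)): offset=0, physical=[D,B,j,i,g,F,l], logical=[D,B,j,i,g,F,l]
After op 9 (rotate(+2)): offset=2, physical=[D,B,j,i,g,F,l], logical=[j,i,g,F,l,D,B]
After op 10 (replace(3, 'k')): offset=2, physical=[D,B,j,i,g,k,l], logical=[j,i,g,k,l,D,B]
After op 11 (rotate(+2)): offset=4, physical=[D,B,j,i,g,k,l], logical=[g,k,l,D,B,j,i]

Answer: g,k,l,D,B,j,i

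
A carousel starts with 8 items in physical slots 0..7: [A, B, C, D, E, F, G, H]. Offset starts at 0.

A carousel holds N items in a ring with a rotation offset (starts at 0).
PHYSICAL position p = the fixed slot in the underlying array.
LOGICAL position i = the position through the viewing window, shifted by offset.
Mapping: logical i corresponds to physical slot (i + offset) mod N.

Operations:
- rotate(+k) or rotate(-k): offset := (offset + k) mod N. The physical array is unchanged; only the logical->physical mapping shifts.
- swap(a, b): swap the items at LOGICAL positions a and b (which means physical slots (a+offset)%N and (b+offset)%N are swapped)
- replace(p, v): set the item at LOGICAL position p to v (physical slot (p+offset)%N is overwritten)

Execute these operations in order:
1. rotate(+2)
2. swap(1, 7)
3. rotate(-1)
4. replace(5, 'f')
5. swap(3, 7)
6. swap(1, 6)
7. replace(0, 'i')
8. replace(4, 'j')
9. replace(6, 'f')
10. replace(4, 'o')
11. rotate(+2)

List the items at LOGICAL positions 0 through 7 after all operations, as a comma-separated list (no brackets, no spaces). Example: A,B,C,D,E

Answer: B,A,o,f,f,E,i,H

Derivation:
After op 1 (rotate(+2)): offset=2, physical=[A,B,C,D,E,F,G,H], logical=[C,D,E,F,G,H,A,B]
After op 2 (swap(1, 7)): offset=2, physical=[A,D,C,B,E,F,G,H], logical=[C,B,E,F,G,H,A,D]
After op 3 (rotate(-1)): offset=1, physical=[A,D,C,B,E,F,G,H], logical=[D,C,B,E,F,G,H,A]
After op 4 (replace(5, 'f')): offset=1, physical=[A,D,C,B,E,F,f,H], logical=[D,C,B,E,F,f,H,A]
After op 5 (swap(3, 7)): offset=1, physical=[E,D,C,B,A,F,f,H], logical=[D,C,B,A,F,f,H,E]
After op 6 (swap(1, 6)): offset=1, physical=[E,D,H,B,A,F,f,C], logical=[D,H,B,A,F,f,C,E]
After op 7 (replace(0, 'i')): offset=1, physical=[E,i,H,B,A,F,f,C], logical=[i,H,B,A,F,f,C,E]
After op 8 (replace(4, 'j')): offset=1, physical=[E,i,H,B,A,j,f,C], logical=[i,H,B,A,j,f,C,E]
After op 9 (replace(6, 'f')): offset=1, physical=[E,i,H,B,A,j,f,f], logical=[i,H,B,A,j,f,f,E]
After op 10 (replace(4, 'o')): offset=1, physical=[E,i,H,B,A,o,f,f], logical=[i,H,B,A,o,f,f,E]
After op 11 (rotate(+2)): offset=3, physical=[E,i,H,B,A,o,f,f], logical=[B,A,o,f,f,E,i,H]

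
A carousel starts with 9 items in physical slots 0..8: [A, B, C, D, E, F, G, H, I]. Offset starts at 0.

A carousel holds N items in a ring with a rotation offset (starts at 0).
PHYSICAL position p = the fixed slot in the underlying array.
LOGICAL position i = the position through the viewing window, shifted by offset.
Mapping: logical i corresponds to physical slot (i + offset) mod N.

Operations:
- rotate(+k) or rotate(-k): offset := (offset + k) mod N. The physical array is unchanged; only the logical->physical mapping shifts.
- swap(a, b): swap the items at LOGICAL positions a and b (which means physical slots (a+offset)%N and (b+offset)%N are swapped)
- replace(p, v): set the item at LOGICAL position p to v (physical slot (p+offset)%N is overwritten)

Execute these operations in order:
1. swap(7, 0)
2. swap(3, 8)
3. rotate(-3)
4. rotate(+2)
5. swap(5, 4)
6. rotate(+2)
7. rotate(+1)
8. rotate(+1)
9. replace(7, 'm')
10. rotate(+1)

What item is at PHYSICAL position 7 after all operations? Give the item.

Answer: A

Derivation:
After op 1 (swap(7, 0)): offset=0, physical=[H,B,C,D,E,F,G,A,I], logical=[H,B,C,D,E,F,G,A,I]
After op 2 (swap(3, 8)): offset=0, physical=[H,B,C,I,E,F,G,A,D], logical=[H,B,C,I,E,F,G,A,D]
After op 3 (rotate(-3)): offset=6, physical=[H,B,C,I,E,F,G,A,D], logical=[G,A,D,H,B,C,I,E,F]
After op 4 (rotate(+2)): offset=8, physical=[H,B,C,I,E,F,G,A,D], logical=[D,H,B,C,I,E,F,G,A]
After op 5 (swap(5, 4)): offset=8, physical=[H,B,C,E,I,F,G,A,D], logical=[D,H,B,C,E,I,F,G,A]
After op 6 (rotate(+2)): offset=1, physical=[H,B,C,E,I,F,G,A,D], logical=[B,C,E,I,F,G,A,D,H]
After op 7 (rotate(+1)): offset=2, physical=[H,B,C,E,I,F,G,A,D], logical=[C,E,I,F,G,A,D,H,B]
After op 8 (rotate(+1)): offset=3, physical=[H,B,C,E,I,F,G,A,D], logical=[E,I,F,G,A,D,H,B,C]
After op 9 (replace(7, 'm')): offset=3, physical=[H,m,C,E,I,F,G,A,D], logical=[E,I,F,G,A,D,H,m,C]
After op 10 (rotate(+1)): offset=4, physical=[H,m,C,E,I,F,G,A,D], logical=[I,F,G,A,D,H,m,C,E]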